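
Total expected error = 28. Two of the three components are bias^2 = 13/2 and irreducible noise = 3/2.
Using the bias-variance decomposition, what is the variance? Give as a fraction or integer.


Total error = bias^2 + variance + irreducible noise. So variance = 28 - 13/2 - 3/2 = 20.

20


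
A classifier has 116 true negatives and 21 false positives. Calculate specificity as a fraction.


Specificity = TN / (TN + FP) = 116 / 137 = 116/137.

116/137


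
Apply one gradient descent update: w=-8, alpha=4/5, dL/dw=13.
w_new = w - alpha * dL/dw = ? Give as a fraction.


w_new = -8 - 4/5 * 13 = -8 - 52/5 = -92/5.

-92/5


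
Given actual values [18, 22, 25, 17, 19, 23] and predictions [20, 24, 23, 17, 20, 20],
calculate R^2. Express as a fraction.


Mean(y) = 62/3. SS_res = 22. SS_tot = 148/3. R^2 = 1 - 22/(148/3) = 41/74.

41/74


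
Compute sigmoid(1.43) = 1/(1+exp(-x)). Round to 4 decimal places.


sigma(1.43) = 1/(1+e^(-1.43)) = 1/(1+0.239309) = 1/1.239309 = 0.8069.

0.8069


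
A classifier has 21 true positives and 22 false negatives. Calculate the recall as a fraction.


Recall = TP / (TP + FN) = 21 / 43 = 21/43.

21/43


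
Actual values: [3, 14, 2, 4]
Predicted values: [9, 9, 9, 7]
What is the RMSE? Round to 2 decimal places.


MSE = 29.7500. RMSE = sqrt(29.7500) = 5.45.

5.45


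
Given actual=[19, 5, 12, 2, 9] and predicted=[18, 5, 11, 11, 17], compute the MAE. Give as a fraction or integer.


MAE = (1/5) * (|19-18|=1 + |5-5|=0 + |12-11|=1 + |2-11|=9 + |9-17|=8). Sum = 19. MAE = 19/5.

19/5


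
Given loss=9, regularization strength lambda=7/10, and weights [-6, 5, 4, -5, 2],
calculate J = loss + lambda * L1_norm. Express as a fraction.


L1 norm = sum(|w|) = 22. J = 9 + 7/10 * 22 = 122/5.

122/5


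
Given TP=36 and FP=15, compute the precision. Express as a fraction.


Precision = TP / (TP + FP) = 36 / 51 = 12/17.

12/17


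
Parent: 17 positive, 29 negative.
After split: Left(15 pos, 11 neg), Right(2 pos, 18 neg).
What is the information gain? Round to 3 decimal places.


H(parent) = 0.9503. H(left) = 0.9829, H(right) = 0.4690. Weighted = (26/46)*0.9829 + (20/46)*0.4690 = 0.7595. IG = 0.9503 - 0.7595 = 0.1908, which rounds to 0.191.

0.191


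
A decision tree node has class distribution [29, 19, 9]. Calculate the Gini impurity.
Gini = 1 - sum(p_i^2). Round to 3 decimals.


Total = 57. Proportions: 29/57, 19/57, 9/57. sum(p_i^2) = 0.3949. Gini = 1 - 0.3949 = 0.6051, which rounds to 0.605.

0.605


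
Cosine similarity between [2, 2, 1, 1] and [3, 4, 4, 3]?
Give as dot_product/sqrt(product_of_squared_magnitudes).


dot = 21. |a|^2 = 10, |b|^2 = 50. cos = 21/sqrt(500).

21/sqrt(500)


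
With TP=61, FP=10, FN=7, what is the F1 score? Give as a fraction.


Precision = 61/71 = 61/71. Recall = 61/68 = 61/68. F1 = 2*P*R/(P+R) = 122/139.

122/139


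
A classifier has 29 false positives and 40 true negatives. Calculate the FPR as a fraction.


FPR = FP / (FP + TN) = 29 / 69 = 29/69.

29/69


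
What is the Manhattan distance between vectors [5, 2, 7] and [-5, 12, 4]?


d = sum of absolute differences: |5--5|=10 + |2-12|=10 + |7-4|=3 = 23.

23


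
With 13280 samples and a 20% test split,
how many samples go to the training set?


Test set = 13280 * 20% = 2656. Training set = 13280 - 2656 = 10624.

10624


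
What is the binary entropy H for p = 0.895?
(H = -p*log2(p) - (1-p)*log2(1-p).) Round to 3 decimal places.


H = -0.895*log2(0.895) - 0.105*log2(0.105) = 0.485.

0.485


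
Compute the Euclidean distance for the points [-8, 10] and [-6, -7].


d = sqrt(sum of squared differences). (-8--6)^2=4, (10--7)^2=289. Sum = 293.

sqrt(293)


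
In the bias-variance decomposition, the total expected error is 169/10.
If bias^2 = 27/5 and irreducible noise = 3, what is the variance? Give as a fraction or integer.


Total error = bias^2 + variance + irreducible noise. So variance = 169/10 - 27/5 - 3 = 17/2.

17/2


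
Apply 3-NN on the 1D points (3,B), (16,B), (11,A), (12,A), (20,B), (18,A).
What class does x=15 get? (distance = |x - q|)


Distances: |3-15|=12, |16-15|=1, |11-15|=4, |12-15|=3, |20-15|=5, |18-15|=3. 3 nearest: (16,B), (12,A), (18,A). Counts: {'B': 1, 'A': 2}. Majority class: A.

A


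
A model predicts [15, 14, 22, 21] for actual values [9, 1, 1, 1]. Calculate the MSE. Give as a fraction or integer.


MSE = (1/4) * ((9-15)^2=36 + (1-14)^2=169 + (1-22)^2=441 + (1-21)^2=400). Sum = 1046. MSE = 523/2.

523/2


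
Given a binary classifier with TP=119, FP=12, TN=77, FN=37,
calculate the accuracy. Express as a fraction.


Accuracy = (TP + TN) / (TP + TN + FP + FN) = (119 + 77) / 245 = 4/5.

4/5


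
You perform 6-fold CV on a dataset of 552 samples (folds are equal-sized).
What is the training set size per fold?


Each validation fold has 552/6 = 92 samples. Training set = 552 - 92 = 460.

460


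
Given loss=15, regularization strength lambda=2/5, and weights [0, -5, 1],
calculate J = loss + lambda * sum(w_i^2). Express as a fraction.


L2 sq norm = sum(w^2) = 26. J = 15 + 2/5 * 26 = 127/5.

127/5


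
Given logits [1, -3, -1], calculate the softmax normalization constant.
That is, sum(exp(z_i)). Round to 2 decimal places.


Denom = e^1=2.7183 + e^-3=0.0498 + e^-1=0.3679. Sum = 3.1360, which rounds to 3.14.

3.14


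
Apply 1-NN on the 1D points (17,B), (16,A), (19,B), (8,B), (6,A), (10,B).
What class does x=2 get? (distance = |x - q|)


Distances: |17-2|=15, |16-2|=14, |19-2|=17, |8-2|=6, |6-2|=4, |10-2|=8. 1 nearest: (6,A). Counts: {'A': 1}. Majority class: A.

A


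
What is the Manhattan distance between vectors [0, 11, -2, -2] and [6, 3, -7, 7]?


d = sum of absolute differences: |0-6|=6 + |11-3|=8 + |-2--7|=5 + |-2-7|=9 = 28.

28


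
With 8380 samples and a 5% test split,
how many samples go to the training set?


Test set = 8380 * 5% = 419. Training set = 8380 - 419 = 7961.

7961


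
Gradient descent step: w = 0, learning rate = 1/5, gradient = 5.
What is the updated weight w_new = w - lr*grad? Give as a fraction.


w_new = 0 - 1/5 * 5 = 0 - 1 = -1.

-1


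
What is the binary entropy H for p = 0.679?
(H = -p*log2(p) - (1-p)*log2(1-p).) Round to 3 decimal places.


H = -0.679*log2(0.679) - 0.321*log2(0.321) = 0.905.

0.905


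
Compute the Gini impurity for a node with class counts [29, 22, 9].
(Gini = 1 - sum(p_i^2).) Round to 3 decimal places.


Total = 60. Proportions: 29/60, 22/60, 9/60. sum(p_i^2) = 0.3906. Gini = 1 - 0.3906 = 0.6094, which rounds to 0.609.

0.609


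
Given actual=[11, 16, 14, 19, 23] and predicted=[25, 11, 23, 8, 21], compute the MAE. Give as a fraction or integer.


MAE = (1/5) * (|11-25|=14 + |16-11|=5 + |14-23|=9 + |19-8|=11 + |23-21|=2). Sum = 41. MAE = 41/5.

41/5


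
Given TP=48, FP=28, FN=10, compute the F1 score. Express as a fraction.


Precision = 48/76 = 12/19. Recall = 48/58 = 24/29. F1 = 2*P*R/(P+R) = 48/67.

48/67


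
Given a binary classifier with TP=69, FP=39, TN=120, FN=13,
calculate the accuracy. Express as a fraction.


Accuracy = (TP + TN) / (TP + TN + FP + FN) = (69 + 120) / 241 = 189/241.

189/241


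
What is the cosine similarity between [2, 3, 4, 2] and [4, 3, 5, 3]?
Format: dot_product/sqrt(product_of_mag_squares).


dot = 43. |a|^2 = 33, |b|^2 = 59. cos = 43/sqrt(1947).

43/sqrt(1947)


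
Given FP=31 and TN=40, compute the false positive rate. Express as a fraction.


FPR = FP / (FP + TN) = 31 / 71 = 31/71.

31/71


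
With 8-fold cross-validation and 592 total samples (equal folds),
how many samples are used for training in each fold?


Each validation fold has 592/8 = 74 samples. Training set = 592 - 74 = 518.

518


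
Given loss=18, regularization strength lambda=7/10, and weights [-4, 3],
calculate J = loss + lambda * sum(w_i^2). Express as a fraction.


L2 sq norm = sum(w^2) = 25. J = 18 + 7/10 * 25 = 71/2.

71/2


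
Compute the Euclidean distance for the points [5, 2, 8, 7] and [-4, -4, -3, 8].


d = sqrt(sum of squared differences). (5--4)^2=81, (2--4)^2=36, (8--3)^2=121, (7-8)^2=1. Sum = 239.

sqrt(239)


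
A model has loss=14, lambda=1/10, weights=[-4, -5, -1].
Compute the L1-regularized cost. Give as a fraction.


L1 norm = sum(|w|) = 10. J = 14 + 1/10 * 10 = 15.

15


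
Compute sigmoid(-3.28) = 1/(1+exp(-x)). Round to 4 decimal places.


sigma(-3.28) = 1/(1+e^(3.28)) = 1/(1+26.575773) = 1/27.575773 = 0.0363.

0.0363


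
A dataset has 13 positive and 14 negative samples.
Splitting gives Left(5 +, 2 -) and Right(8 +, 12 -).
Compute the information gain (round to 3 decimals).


H(parent) = 0.9990. H(left) = 0.8631, H(right) = 0.9710. Weighted = (7/27)*0.8631 + (20/27)*0.9710 = 0.9430. IG = 0.9990 - 0.9430 = 0.0560, which rounds to 0.056.

0.056


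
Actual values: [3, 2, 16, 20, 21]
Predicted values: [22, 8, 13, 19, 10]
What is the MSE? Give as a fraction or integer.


MSE = (1/5) * ((3-22)^2=361 + (2-8)^2=36 + (16-13)^2=9 + (20-19)^2=1 + (21-10)^2=121). Sum = 528. MSE = 528/5.

528/5


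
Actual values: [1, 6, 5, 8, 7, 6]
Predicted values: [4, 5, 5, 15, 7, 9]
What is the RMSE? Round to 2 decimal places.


MSE = 11.3333. RMSE = sqrt(11.3333) = 3.37.

3.37


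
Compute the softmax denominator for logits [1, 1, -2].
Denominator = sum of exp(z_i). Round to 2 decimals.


Denom = e^1=2.7183 + e^1=2.7183 + e^-2=0.1353. Sum = 5.5719, which rounds to 5.57.

5.57


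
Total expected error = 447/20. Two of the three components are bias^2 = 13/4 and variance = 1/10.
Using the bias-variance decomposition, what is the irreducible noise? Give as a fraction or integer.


Total error = bias^2 + variance + irreducible noise. So irreducible noise = 447/20 - 13/4 - 1/10 = 19.

19


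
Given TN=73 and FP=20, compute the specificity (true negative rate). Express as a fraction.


Specificity = TN / (TN + FP) = 73 / 93 = 73/93.

73/93


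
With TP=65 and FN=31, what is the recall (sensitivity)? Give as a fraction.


Recall = TP / (TP + FN) = 65 / 96 = 65/96.

65/96


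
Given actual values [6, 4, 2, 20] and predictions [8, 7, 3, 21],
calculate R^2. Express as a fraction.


Mean(y) = 8. SS_res = 15. SS_tot = 200. R^2 = 1 - 15/(200) = 37/40.

37/40


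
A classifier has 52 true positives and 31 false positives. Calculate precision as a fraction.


Precision = TP / (TP + FP) = 52 / 83 = 52/83.

52/83


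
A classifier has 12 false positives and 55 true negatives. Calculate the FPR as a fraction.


FPR = FP / (FP + TN) = 12 / 67 = 12/67.

12/67


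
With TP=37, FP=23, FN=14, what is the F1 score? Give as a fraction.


Precision = 37/60 = 37/60. Recall = 37/51 = 37/51. F1 = 2*P*R/(P+R) = 2/3.

2/3


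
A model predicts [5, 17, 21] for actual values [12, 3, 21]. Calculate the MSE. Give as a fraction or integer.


MSE = (1/3) * ((12-5)^2=49 + (3-17)^2=196 + (21-21)^2=0). Sum = 245. MSE = 245/3.

245/3


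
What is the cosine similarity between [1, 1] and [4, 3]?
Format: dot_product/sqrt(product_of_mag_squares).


dot = 7. |a|^2 = 2, |b|^2 = 25. cos = 7/sqrt(50).

7/sqrt(50)


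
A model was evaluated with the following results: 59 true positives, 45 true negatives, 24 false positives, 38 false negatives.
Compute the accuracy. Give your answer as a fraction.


Accuracy = (TP + TN) / (TP + TN + FP + FN) = (59 + 45) / 166 = 52/83.

52/83


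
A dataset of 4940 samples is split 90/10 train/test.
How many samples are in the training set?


Test set = 4940 * 10% = 494. Training set = 4940 - 494 = 4446.

4446


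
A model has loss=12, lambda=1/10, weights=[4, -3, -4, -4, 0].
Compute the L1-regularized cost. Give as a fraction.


L1 norm = sum(|w|) = 15. J = 12 + 1/10 * 15 = 27/2.

27/2


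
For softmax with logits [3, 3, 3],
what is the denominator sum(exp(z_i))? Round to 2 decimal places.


Denom = e^3=20.0855 + e^3=20.0855 + e^3=20.0855. Sum = 60.2565, which rounds to 60.26.

60.26


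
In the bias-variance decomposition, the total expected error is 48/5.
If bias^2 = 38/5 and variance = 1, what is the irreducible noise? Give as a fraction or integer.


Total error = bias^2 + variance + irreducible noise. So irreducible noise = 48/5 - 38/5 - 1 = 1.

1


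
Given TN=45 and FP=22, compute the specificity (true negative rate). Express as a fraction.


Specificity = TN / (TN + FP) = 45 / 67 = 45/67.

45/67


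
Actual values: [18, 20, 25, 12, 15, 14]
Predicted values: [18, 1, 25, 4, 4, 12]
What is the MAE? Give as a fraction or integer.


MAE = (1/6) * (|18-18|=0 + |20-1|=19 + |25-25|=0 + |12-4|=8 + |15-4|=11 + |14-12|=2). Sum = 40. MAE = 20/3.

20/3


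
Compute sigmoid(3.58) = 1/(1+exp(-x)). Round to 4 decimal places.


sigma(3.58) = 1/(1+e^(-3.58)) = 1/(1+0.027876) = 1/1.027876 = 0.9729.

0.9729


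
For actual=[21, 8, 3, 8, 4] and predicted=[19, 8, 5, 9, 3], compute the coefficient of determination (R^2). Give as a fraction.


Mean(y) = 44/5. SS_res = 10. SS_tot = 1034/5. R^2 = 1 - 10/(1034/5) = 492/517.

492/517


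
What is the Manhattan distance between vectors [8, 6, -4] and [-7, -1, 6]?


d = sum of absolute differences: |8--7|=15 + |6--1|=7 + |-4-6|=10 = 32.

32


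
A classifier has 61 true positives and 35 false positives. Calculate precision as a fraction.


Precision = TP / (TP + FP) = 61 / 96 = 61/96.

61/96


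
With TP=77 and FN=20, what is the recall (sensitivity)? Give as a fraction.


Recall = TP / (TP + FN) = 77 / 97 = 77/97.

77/97


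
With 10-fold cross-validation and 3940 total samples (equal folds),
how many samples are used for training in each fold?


Each validation fold has 3940/10 = 394 samples. Training set = 3940 - 394 = 3546.

3546


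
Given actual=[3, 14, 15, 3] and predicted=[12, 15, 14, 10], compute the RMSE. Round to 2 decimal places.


MSE = 33.0000. RMSE = sqrt(33.0000) = 5.74.

5.74


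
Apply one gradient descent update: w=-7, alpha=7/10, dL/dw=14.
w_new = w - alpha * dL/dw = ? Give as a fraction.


w_new = -7 - 7/10 * 14 = -7 - 49/5 = -84/5.

-84/5


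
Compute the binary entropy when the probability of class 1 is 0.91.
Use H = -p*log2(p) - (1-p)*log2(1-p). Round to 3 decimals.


H = -0.91*log2(0.91) - 0.09*log2(0.09) = 0.436.

0.436


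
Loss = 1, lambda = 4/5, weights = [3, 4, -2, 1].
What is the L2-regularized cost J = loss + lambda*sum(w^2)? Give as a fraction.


L2 sq norm = sum(w^2) = 30. J = 1 + 4/5 * 30 = 25.

25


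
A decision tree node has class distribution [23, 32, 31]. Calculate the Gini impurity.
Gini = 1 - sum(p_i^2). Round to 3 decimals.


Total = 86. Proportions: 23/86, 32/86, 31/86. sum(p_i^2) = 0.3399. Gini = 1 - 0.3399 = 0.6601, which rounds to 0.660.

0.660


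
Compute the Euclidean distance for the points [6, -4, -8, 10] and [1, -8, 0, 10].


d = sqrt(sum of squared differences). (6-1)^2=25, (-4--8)^2=16, (-8-0)^2=64, (10-10)^2=0. Sum = 105.

sqrt(105)


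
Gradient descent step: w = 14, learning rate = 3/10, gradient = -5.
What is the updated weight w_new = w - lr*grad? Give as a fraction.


w_new = 14 - 3/10 * -5 = 14 - -3/2 = 31/2.

31/2


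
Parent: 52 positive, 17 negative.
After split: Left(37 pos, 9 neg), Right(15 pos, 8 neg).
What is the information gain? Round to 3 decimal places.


H(parent) = 0.8055. H(left) = 0.7131, H(right) = 0.9321. Weighted = (46/69)*0.7131 + (23/69)*0.9321 = 0.7861. IG = 0.8055 - 0.7861 = 0.0194, which rounds to 0.019.

0.019


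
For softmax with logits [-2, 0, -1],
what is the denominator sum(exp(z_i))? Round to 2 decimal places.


Denom = e^-2=0.1353 + e^0=1.0000 + e^-1=0.3679. Sum = 1.5032, which rounds to 1.50.

1.50


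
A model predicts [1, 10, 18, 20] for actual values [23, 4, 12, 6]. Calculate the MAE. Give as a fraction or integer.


MAE = (1/4) * (|23-1|=22 + |4-10|=6 + |12-18|=6 + |6-20|=14). Sum = 48. MAE = 12.

12


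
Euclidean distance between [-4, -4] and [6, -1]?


d = sqrt(sum of squared differences). (-4-6)^2=100, (-4--1)^2=9. Sum = 109.

sqrt(109)


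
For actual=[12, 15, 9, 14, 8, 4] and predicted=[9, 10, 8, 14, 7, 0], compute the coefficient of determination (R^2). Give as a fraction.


Mean(y) = 31/3. SS_res = 52. SS_tot = 256/3. R^2 = 1 - 52/(256/3) = 25/64.

25/64


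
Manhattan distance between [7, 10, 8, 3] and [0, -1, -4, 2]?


d = sum of absolute differences: |7-0|=7 + |10--1|=11 + |8--4|=12 + |3-2|=1 = 31.

31


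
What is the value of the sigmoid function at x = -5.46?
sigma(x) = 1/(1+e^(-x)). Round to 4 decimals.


sigma(-5.46) = 1/(1+e^(5.46)) = 1/(1+235.097424) = 1/236.097424 = 0.0042.

0.0042


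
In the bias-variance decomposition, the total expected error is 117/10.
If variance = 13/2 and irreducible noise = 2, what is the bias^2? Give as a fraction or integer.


Total error = bias^2 + variance + irreducible noise. So bias^2 = 117/10 - 13/2 - 2 = 16/5.

16/5


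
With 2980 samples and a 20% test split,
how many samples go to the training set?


Test set = 2980 * 20% = 596. Training set = 2980 - 596 = 2384.

2384


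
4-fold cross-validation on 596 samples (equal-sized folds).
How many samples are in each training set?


Each validation fold has 596/4 = 149 samples. Training set = 596 - 149 = 447.

447


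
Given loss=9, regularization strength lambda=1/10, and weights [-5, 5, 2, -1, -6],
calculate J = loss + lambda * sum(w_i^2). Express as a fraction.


L2 sq norm = sum(w^2) = 91. J = 9 + 1/10 * 91 = 181/10.

181/10


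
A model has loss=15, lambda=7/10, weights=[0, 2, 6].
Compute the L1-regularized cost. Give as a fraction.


L1 norm = sum(|w|) = 8. J = 15 + 7/10 * 8 = 103/5.

103/5


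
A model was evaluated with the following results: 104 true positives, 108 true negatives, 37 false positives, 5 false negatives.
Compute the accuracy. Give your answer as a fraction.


Accuracy = (TP + TN) / (TP + TN + FP + FN) = (104 + 108) / 254 = 106/127.

106/127


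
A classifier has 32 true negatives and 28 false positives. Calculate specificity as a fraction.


Specificity = TN / (TN + FP) = 32 / 60 = 8/15.

8/15


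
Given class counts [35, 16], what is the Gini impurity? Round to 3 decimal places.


Total = 51. Proportions: 35/51, 16/51. sum(p_i^2) = 0.5694. Gini = 1 - 0.5694 = 0.4306, which rounds to 0.431.

0.431


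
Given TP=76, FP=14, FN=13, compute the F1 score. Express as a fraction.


Precision = 76/90 = 38/45. Recall = 76/89 = 76/89. F1 = 2*P*R/(P+R) = 152/179.

152/179


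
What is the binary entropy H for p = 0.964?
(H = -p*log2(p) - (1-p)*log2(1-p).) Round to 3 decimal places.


H = -0.964*log2(0.964) - 0.036*log2(0.036) = 0.224.

0.224


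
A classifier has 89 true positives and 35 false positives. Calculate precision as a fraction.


Precision = TP / (TP + FP) = 89 / 124 = 89/124.

89/124


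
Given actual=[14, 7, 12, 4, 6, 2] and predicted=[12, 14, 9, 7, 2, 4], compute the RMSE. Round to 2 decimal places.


MSE = 15.1667. RMSE = sqrt(15.1667) = 3.89.

3.89


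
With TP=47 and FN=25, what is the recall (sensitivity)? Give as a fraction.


Recall = TP / (TP + FN) = 47 / 72 = 47/72.

47/72


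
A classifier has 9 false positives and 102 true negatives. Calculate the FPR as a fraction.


FPR = FP / (FP + TN) = 9 / 111 = 3/37.

3/37


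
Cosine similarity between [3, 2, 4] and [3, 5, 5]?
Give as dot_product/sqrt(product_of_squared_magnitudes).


dot = 39. |a|^2 = 29, |b|^2 = 59. cos = 39/sqrt(1711).

39/sqrt(1711)


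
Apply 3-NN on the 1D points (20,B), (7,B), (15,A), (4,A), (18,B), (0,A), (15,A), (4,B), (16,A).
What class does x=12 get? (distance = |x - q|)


Distances: |20-12|=8, |7-12|=5, |15-12|=3, |4-12|=8, |18-12|=6, |0-12|=12, |15-12|=3, |4-12|=8, |16-12|=4. 3 nearest: (15,A), (15,A), (16,A). Counts: {'A': 3}. Majority class: A.

A


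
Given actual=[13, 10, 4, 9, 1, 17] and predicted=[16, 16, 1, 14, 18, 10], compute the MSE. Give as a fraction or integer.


MSE = (1/6) * ((13-16)^2=9 + (10-16)^2=36 + (4-1)^2=9 + (9-14)^2=25 + (1-18)^2=289 + (17-10)^2=49). Sum = 417. MSE = 139/2.

139/2


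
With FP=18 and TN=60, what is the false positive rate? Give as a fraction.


FPR = FP / (FP + TN) = 18 / 78 = 3/13.

3/13


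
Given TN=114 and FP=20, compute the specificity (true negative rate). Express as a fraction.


Specificity = TN / (TN + FP) = 114 / 134 = 57/67.

57/67


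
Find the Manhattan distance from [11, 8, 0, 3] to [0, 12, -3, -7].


d = sum of absolute differences: |11-0|=11 + |8-12|=4 + |0--3|=3 + |3--7|=10 = 28.

28


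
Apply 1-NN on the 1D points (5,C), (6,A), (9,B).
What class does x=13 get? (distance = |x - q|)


Distances: |5-13|=8, |6-13|=7, |9-13|=4. 1 nearest: (9,B). Counts: {'B': 1}. Majority class: B.

B


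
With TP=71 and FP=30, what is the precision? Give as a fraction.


Precision = TP / (TP + FP) = 71 / 101 = 71/101.

71/101


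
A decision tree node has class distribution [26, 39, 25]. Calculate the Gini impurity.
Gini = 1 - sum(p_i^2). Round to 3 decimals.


Total = 90. Proportions: 26/90, 39/90, 25/90. sum(p_i^2) = 0.3484. Gini = 1 - 0.3484 = 0.6516, which rounds to 0.652.

0.652


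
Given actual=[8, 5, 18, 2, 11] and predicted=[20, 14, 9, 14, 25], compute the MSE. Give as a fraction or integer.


MSE = (1/5) * ((8-20)^2=144 + (5-14)^2=81 + (18-9)^2=81 + (2-14)^2=144 + (11-25)^2=196). Sum = 646. MSE = 646/5.

646/5


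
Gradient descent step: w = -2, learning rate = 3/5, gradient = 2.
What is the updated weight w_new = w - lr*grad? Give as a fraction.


w_new = -2 - 3/5 * 2 = -2 - 6/5 = -16/5.

-16/5


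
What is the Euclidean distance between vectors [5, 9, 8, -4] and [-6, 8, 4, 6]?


d = sqrt(sum of squared differences). (5--6)^2=121, (9-8)^2=1, (8-4)^2=16, (-4-6)^2=100. Sum = 238.

sqrt(238)


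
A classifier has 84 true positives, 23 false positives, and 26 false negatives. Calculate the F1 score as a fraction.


Precision = 84/107 = 84/107. Recall = 84/110 = 42/55. F1 = 2*P*R/(P+R) = 24/31.

24/31


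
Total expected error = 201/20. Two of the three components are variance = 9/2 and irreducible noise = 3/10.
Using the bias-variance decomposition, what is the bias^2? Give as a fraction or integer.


Total error = bias^2 + variance + irreducible noise. So bias^2 = 201/20 - 9/2 - 3/10 = 21/4.

21/4


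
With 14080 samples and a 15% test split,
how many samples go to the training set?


Test set = 14080 * 15% = 2112. Training set = 14080 - 2112 = 11968.

11968


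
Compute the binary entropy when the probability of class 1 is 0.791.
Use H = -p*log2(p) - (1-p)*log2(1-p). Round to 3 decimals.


H = -0.791*log2(0.791) - 0.209*log2(0.209) = 0.740.

0.740


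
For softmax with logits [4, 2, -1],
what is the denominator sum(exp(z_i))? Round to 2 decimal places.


Denom = e^4=54.5982 + e^2=7.3891 + e^-1=0.3679. Sum = 62.3552, which rounds to 62.36.

62.36


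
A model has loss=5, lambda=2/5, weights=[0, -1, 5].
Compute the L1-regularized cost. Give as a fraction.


L1 norm = sum(|w|) = 6. J = 5 + 2/5 * 6 = 37/5.

37/5


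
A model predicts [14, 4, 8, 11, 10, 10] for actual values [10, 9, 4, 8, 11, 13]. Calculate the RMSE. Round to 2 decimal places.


MSE = 12.6667. RMSE = sqrt(12.6667) = 3.56.

3.56


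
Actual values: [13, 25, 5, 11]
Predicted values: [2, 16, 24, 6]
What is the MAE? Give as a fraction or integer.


MAE = (1/4) * (|13-2|=11 + |25-16|=9 + |5-24|=19 + |11-6|=5). Sum = 44. MAE = 11.

11


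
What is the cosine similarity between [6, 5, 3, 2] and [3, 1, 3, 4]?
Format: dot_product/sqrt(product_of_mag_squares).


dot = 40. |a|^2 = 74, |b|^2 = 35. cos = 40/sqrt(2590).

40/sqrt(2590)


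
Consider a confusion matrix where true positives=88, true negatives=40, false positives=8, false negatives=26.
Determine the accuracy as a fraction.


Accuracy = (TP + TN) / (TP + TN + FP + FN) = (88 + 40) / 162 = 64/81.

64/81


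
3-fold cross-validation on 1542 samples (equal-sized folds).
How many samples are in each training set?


Each validation fold has 1542/3 = 514 samples. Training set = 1542 - 514 = 1028.

1028


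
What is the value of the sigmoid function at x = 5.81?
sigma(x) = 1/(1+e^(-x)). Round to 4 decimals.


sigma(5.81) = 1/(1+e^(-5.81)) = 1/(1+0.002997) = 1/1.002997 = 0.9970.

0.9970


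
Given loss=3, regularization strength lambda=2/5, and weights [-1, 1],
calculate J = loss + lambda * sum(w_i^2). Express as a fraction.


L2 sq norm = sum(w^2) = 2. J = 3 + 2/5 * 2 = 19/5.

19/5


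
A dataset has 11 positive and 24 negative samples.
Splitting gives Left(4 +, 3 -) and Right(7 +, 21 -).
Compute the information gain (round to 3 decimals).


H(parent) = 0.8981. H(left) = 0.9852, H(right) = 0.8113. Weighted = (7/35)*0.9852 + (28/35)*0.8113 = 0.8461. IG = 0.8981 - 0.8461 = 0.0520, which rounds to 0.052.

0.052


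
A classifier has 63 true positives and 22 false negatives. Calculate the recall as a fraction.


Recall = TP / (TP + FN) = 63 / 85 = 63/85.

63/85


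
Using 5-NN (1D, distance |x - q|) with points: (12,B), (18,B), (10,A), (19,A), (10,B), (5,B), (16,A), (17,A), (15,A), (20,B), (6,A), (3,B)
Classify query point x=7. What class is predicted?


Distances: |12-7|=5, |18-7|=11, |10-7|=3, |19-7|=12, |10-7|=3, |5-7|=2, |16-7|=9, |17-7|=10, |15-7|=8, |20-7|=13, |6-7|=1, |3-7|=4. 5 nearest: (6,A), (5,B), (10,A), (10,B), (3,B). Counts: {'A': 2, 'B': 3}. Majority class: B.

B


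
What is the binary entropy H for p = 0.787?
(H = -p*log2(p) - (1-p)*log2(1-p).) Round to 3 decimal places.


H = -0.787*log2(0.787) - 0.213*log2(0.213) = 0.747.

0.747


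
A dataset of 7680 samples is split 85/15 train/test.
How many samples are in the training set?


Test set = 7680 * 15% = 1152. Training set = 7680 - 1152 = 6528.

6528


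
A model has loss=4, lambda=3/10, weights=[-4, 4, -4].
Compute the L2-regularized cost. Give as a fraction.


L2 sq norm = sum(w^2) = 48. J = 4 + 3/10 * 48 = 92/5.

92/5


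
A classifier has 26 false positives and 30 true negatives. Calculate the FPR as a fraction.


FPR = FP / (FP + TN) = 26 / 56 = 13/28.

13/28


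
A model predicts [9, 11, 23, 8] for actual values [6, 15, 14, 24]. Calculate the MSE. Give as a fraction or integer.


MSE = (1/4) * ((6-9)^2=9 + (15-11)^2=16 + (14-23)^2=81 + (24-8)^2=256). Sum = 362. MSE = 181/2.

181/2


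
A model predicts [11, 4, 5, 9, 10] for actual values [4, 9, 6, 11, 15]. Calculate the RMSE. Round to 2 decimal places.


MSE = 20.8000. RMSE = sqrt(20.8000) = 4.56.

4.56


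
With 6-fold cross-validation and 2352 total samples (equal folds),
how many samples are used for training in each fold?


Each validation fold has 2352/6 = 392 samples. Training set = 2352 - 392 = 1960.

1960


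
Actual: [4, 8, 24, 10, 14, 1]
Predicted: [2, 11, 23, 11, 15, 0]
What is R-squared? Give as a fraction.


Mean(y) = 61/6. SS_res = 17. SS_tot = 1997/6. R^2 = 1 - 17/(1997/6) = 1895/1997.

1895/1997


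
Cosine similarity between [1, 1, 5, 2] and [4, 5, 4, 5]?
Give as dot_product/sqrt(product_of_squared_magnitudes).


dot = 39. |a|^2 = 31, |b|^2 = 82. cos = 39/sqrt(2542).

39/sqrt(2542)


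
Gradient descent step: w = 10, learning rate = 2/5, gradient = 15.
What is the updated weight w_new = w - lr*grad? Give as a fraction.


w_new = 10 - 2/5 * 15 = 10 - 6 = 4.

4


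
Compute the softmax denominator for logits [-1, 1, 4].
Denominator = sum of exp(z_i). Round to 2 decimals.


Denom = e^-1=0.3679 + e^1=2.7183 + e^4=54.5982. Sum = 57.6844, which rounds to 57.68.

57.68


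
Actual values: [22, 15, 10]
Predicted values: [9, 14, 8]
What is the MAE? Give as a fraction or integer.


MAE = (1/3) * (|22-9|=13 + |15-14|=1 + |10-8|=2). Sum = 16. MAE = 16/3.

16/3


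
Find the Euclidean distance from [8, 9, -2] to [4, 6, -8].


d = sqrt(sum of squared differences). (8-4)^2=16, (9-6)^2=9, (-2--8)^2=36. Sum = 61.

sqrt(61)


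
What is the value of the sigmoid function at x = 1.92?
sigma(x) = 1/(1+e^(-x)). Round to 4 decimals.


sigma(1.92) = 1/(1+e^(-1.92)) = 1/(1+0.146607) = 1/1.146607 = 0.8721.

0.8721


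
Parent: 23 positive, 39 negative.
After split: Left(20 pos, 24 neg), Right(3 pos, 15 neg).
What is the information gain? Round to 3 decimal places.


H(parent) = 0.9514. H(left) = 0.9940, H(right) = 0.6500. Weighted = (44/62)*0.9940 + (18/62)*0.6500 = 0.8941. IG = 0.9514 - 0.8941 = 0.0573, which rounds to 0.057.

0.057


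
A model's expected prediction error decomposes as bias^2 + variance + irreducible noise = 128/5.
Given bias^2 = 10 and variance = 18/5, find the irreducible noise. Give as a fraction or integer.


Total error = bias^2 + variance + irreducible noise. So irreducible noise = 128/5 - 10 - 18/5 = 12.

12


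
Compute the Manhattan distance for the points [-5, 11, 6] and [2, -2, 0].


d = sum of absolute differences: |-5-2|=7 + |11--2|=13 + |6-0|=6 = 26.

26


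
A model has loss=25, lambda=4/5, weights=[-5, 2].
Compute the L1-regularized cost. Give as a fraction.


L1 norm = sum(|w|) = 7. J = 25 + 4/5 * 7 = 153/5.

153/5


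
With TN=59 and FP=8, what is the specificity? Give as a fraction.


Specificity = TN / (TN + FP) = 59 / 67 = 59/67.

59/67


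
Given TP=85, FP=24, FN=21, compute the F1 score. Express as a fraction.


Precision = 85/109 = 85/109. Recall = 85/106 = 85/106. F1 = 2*P*R/(P+R) = 34/43.

34/43


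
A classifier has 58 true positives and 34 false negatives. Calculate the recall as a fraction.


Recall = TP / (TP + FN) = 58 / 92 = 29/46.

29/46


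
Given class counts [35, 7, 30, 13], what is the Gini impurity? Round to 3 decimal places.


Total = 85. Proportions: 35/85, 7/85, 30/85, 13/85. sum(p_i^2) = 0.3243. Gini = 1 - 0.3243 = 0.6757, which rounds to 0.676.

0.676


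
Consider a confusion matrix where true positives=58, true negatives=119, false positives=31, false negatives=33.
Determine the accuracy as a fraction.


Accuracy = (TP + TN) / (TP + TN + FP + FN) = (58 + 119) / 241 = 177/241.

177/241


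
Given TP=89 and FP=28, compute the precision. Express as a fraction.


Precision = TP / (TP + FP) = 89 / 117 = 89/117.

89/117


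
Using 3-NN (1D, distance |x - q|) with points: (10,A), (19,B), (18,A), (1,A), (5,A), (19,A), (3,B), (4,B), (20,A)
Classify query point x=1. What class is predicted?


Distances: |10-1|=9, |19-1|=18, |18-1|=17, |1-1|=0, |5-1|=4, |19-1|=18, |3-1|=2, |4-1|=3, |20-1|=19. 3 nearest: (1,A), (3,B), (4,B). Counts: {'A': 1, 'B': 2}. Majority class: B.

B


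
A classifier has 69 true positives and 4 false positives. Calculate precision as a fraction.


Precision = TP / (TP + FP) = 69 / 73 = 69/73.

69/73


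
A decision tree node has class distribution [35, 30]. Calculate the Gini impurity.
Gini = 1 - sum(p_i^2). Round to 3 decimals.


Total = 65. Proportions: 35/65, 30/65. sum(p_i^2) = 0.5030. Gini = 1 - 0.5030 = 0.4970, which rounds to 0.497.

0.497


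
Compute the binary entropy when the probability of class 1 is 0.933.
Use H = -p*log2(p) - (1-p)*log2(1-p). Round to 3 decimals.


H = -0.933*log2(0.933) - 0.067*log2(0.067) = 0.355.

0.355


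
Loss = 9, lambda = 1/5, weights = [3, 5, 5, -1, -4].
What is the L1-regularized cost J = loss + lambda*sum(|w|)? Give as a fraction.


L1 norm = sum(|w|) = 18. J = 9 + 1/5 * 18 = 63/5.

63/5


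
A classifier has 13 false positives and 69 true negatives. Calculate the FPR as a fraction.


FPR = FP / (FP + TN) = 13 / 82 = 13/82.

13/82


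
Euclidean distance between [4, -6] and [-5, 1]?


d = sqrt(sum of squared differences). (4--5)^2=81, (-6-1)^2=49. Sum = 130.

sqrt(130)


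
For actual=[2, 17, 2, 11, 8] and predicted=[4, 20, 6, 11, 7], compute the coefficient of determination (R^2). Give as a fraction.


Mean(y) = 8. SS_res = 30. SS_tot = 162. R^2 = 1 - 30/(162) = 22/27.

22/27


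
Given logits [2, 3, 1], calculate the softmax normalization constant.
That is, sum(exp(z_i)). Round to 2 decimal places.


Denom = e^2=7.3891 + e^3=20.0855 + e^1=2.7183. Sum = 30.1929, which rounds to 30.19.

30.19


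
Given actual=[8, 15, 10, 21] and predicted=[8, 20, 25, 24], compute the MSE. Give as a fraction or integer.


MSE = (1/4) * ((8-8)^2=0 + (15-20)^2=25 + (10-25)^2=225 + (21-24)^2=9). Sum = 259. MSE = 259/4.

259/4


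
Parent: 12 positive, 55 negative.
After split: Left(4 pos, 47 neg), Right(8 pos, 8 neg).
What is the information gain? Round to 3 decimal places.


H(parent) = 0.6781. H(left) = 0.3966, H(right) = 1.0000. Weighted = (51/67)*0.3966 + (16/67)*1.0000 = 0.5407. IG = 0.6781 - 0.5407 = 0.1374, which rounds to 0.137.

0.137


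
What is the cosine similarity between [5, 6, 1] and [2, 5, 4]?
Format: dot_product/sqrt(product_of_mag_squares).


dot = 44. |a|^2 = 62, |b|^2 = 45. cos = 44/sqrt(2790).

44/sqrt(2790)


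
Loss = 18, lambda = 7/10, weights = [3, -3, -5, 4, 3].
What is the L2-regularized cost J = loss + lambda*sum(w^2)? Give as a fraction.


L2 sq norm = sum(w^2) = 68. J = 18 + 7/10 * 68 = 328/5.

328/5


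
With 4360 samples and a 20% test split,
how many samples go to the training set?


Test set = 4360 * 20% = 872. Training set = 4360 - 872 = 3488.

3488


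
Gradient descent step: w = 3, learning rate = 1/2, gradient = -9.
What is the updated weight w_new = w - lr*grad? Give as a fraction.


w_new = 3 - 1/2 * -9 = 3 - -9/2 = 15/2.

15/2


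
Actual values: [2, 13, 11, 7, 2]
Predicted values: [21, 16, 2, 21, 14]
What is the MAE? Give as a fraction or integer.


MAE = (1/5) * (|2-21|=19 + |13-16|=3 + |11-2|=9 + |7-21|=14 + |2-14|=12). Sum = 57. MAE = 57/5.

57/5


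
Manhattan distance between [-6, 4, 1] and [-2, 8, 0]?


d = sum of absolute differences: |-6--2|=4 + |4-8|=4 + |1-0|=1 = 9.

9


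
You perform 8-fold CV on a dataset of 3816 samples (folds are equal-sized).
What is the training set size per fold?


Each validation fold has 3816/8 = 477 samples. Training set = 3816 - 477 = 3339.

3339


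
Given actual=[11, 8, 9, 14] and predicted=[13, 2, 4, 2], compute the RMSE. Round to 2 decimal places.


MSE = 52.2500. RMSE = sqrt(52.2500) = 7.23.

7.23


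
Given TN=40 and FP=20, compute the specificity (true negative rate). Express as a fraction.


Specificity = TN / (TN + FP) = 40 / 60 = 2/3.

2/3


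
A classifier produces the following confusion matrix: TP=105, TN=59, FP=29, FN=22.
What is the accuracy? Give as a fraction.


Accuracy = (TP + TN) / (TP + TN + FP + FN) = (105 + 59) / 215 = 164/215.

164/215


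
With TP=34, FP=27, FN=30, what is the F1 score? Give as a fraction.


Precision = 34/61 = 34/61. Recall = 34/64 = 17/32. F1 = 2*P*R/(P+R) = 68/125.

68/125


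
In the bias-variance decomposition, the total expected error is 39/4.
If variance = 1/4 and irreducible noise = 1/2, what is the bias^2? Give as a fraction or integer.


Total error = bias^2 + variance + irreducible noise. So bias^2 = 39/4 - 1/4 - 1/2 = 9.

9


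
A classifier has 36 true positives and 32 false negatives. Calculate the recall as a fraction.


Recall = TP / (TP + FN) = 36 / 68 = 9/17.

9/17


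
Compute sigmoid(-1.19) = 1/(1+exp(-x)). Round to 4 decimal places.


sigma(-1.19) = 1/(1+e^(1.19)) = 1/(1+3.287081) = 1/4.287081 = 0.2333.

0.2333


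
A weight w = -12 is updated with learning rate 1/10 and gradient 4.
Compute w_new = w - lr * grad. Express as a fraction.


w_new = -12 - 1/10 * 4 = -12 - 2/5 = -62/5.

-62/5


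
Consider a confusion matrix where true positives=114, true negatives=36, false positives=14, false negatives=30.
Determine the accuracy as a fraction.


Accuracy = (TP + TN) / (TP + TN + FP + FN) = (114 + 36) / 194 = 75/97.

75/97


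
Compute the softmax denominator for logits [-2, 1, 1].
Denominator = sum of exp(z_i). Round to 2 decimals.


Denom = e^-2=0.1353 + e^1=2.7183 + e^1=2.7183. Sum = 5.5719, which rounds to 5.57.

5.57


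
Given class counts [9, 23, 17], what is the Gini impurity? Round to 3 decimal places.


Total = 49. Proportions: 9/49, 23/49, 17/49. sum(p_i^2) = 0.3744. Gini = 1 - 0.3744 = 0.6256, which rounds to 0.626.

0.626


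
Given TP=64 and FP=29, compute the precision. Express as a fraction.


Precision = TP / (TP + FP) = 64 / 93 = 64/93.

64/93


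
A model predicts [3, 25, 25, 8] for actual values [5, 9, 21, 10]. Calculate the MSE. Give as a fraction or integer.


MSE = (1/4) * ((5-3)^2=4 + (9-25)^2=256 + (21-25)^2=16 + (10-8)^2=4). Sum = 280. MSE = 70.

70


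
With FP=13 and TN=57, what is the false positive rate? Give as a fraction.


FPR = FP / (FP + TN) = 13 / 70 = 13/70.

13/70


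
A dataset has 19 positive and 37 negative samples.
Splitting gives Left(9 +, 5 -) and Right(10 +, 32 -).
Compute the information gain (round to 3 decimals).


H(parent) = 0.9241. H(left) = 0.9403, H(right) = 0.7919. Weighted = (14/56)*0.9403 + (42/56)*0.7919 = 0.8290. IG = 0.9241 - 0.8290 = 0.0951, which rounds to 0.095.

0.095


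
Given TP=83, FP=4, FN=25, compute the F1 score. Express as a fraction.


Precision = 83/87 = 83/87. Recall = 83/108 = 83/108. F1 = 2*P*R/(P+R) = 166/195.

166/195


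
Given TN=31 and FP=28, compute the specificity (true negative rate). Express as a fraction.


Specificity = TN / (TN + FP) = 31 / 59 = 31/59.

31/59


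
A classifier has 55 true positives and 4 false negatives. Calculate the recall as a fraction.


Recall = TP / (TP + FN) = 55 / 59 = 55/59.

55/59


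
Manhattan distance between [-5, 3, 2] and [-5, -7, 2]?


d = sum of absolute differences: |-5--5|=0 + |3--7|=10 + |2-2|=0 = 10.

10


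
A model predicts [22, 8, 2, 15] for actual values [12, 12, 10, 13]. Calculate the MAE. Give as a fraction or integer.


MAE = (1/4) * (|12-22|=10 + |12-8|=4 + |10-2|=8 + |13-15|=2). Sum = 24. MAE = 6.

6


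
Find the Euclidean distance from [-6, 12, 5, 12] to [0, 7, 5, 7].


d = sqrt(sum of squared differences). (-6-0)^2=36, (12-7)^2=25, (5-5)^2=0, (12-7)^2=25. Sum = 86.

sqrt(86)


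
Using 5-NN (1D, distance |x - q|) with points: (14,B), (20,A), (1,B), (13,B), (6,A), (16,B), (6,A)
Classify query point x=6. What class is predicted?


Distances: |14-6|=8, |20-6|=14, |1-6|=5, |13-6|=7, |6-6|=0, |16-6|=10, |6-6|=0. 5 nearest: (6,A), (6,A), (1,B), (13,B), (14,B). Counts: {'A': 2, 'B': 3}. Majority class: B.

B


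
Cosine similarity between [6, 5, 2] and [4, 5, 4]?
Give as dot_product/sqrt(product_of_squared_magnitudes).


dot = 57. |a|^2 = 65, |b|^2 = 57. cos = 57/sqrt(3705).

57/sqrt(3705)


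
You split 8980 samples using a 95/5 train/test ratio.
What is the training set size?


Test set = 8980 * 5% = 449. Training set = 8980 - 449 = 8531.

8531


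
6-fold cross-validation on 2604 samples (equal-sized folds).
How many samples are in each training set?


Each validation fold has 2604/6 = 434 samples. Training set = 2604 - 434 = 2170.

2170


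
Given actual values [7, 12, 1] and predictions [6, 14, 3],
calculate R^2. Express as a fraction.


Mean(y) = 20/3. SS_res = 9. SS_tot = 182/3. R^2 = 1 - 9/(182/3) = 155/182.

155/182


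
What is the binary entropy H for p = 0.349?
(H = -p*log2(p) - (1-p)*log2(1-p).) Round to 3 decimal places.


H = -0.349*log2(0.349) - 0.651*log2(0.651) = 0.933.

0.933


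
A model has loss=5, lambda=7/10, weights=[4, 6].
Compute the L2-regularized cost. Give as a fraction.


L2 sq norm = sum(w^2) = 52. J = 5 + 7/10 * 52 = 207/5.

207/5


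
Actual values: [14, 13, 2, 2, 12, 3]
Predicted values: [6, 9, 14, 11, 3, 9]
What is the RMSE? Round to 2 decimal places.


MSE = 70.3333. RMSE = sqrt(70.3333) = 8.39.

8.39
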